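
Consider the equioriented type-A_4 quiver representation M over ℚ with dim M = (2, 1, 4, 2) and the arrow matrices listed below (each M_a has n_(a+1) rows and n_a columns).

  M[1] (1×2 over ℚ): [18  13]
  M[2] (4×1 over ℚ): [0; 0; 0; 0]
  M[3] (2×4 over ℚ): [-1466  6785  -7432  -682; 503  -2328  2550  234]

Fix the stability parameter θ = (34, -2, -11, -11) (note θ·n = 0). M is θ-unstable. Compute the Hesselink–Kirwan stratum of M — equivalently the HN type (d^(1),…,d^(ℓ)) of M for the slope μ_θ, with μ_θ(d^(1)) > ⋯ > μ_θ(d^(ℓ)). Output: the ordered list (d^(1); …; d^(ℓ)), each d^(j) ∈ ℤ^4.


Barcode: M ≅ I[1,1], I[1,2], I[3,3]^2, I[3,4]^2. HN layers by μ_θ (3 steps, strictly decreasing):
  μ^(1)=34; μ^(2)=16; μ^(3)=-11

((1, 0, 0, 0); (1, 1, 0, 0); (0, 0, 4, 2))


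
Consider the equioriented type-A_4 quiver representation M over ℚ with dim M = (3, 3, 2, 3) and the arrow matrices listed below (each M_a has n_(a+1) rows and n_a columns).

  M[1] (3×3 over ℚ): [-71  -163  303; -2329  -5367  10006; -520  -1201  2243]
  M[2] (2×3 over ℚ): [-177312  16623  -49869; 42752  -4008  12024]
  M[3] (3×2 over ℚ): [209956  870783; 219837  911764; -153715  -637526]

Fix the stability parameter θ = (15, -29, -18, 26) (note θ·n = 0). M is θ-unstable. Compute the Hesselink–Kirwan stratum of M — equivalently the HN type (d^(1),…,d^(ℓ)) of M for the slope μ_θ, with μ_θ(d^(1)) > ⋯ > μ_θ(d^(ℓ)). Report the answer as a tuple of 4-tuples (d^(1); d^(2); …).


Interval decomposition of M: I[1,2]^2, I[1,4], I[3,4], I[4,4].
HN type (ℓ=4): μ^(1)=26; μ^(2)=-7; μ^(3)=-32/3; μ^(4)=-18

((0, 0, 0, 3); (2, 2, 0, 0); (1, 1, 1, 0); (0, 0, 1, 0))


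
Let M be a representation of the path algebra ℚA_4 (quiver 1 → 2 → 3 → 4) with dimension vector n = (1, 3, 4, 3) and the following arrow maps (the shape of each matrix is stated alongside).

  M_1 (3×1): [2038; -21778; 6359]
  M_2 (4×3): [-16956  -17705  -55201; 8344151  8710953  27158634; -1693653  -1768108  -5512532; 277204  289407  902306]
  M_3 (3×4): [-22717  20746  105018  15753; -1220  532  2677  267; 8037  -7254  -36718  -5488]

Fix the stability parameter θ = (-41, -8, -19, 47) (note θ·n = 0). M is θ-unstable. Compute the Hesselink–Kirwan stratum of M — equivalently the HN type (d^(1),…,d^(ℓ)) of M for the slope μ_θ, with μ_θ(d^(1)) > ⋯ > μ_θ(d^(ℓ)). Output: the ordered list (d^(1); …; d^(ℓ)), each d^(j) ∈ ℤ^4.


Barcode: M ≅ I[1,4], I[2,4]^2, I[3,3]. HN layers by μ_θ (4 steps, strictly decreasing):
  μ^(1)=47; μ^(2)=-27/2; μ^(3)=-19; μ^(4)=-41

((0, 0, 0, 3); (0, 3, 3, 0); (0, 0, 1, 0); (1, 0, 0, 0))


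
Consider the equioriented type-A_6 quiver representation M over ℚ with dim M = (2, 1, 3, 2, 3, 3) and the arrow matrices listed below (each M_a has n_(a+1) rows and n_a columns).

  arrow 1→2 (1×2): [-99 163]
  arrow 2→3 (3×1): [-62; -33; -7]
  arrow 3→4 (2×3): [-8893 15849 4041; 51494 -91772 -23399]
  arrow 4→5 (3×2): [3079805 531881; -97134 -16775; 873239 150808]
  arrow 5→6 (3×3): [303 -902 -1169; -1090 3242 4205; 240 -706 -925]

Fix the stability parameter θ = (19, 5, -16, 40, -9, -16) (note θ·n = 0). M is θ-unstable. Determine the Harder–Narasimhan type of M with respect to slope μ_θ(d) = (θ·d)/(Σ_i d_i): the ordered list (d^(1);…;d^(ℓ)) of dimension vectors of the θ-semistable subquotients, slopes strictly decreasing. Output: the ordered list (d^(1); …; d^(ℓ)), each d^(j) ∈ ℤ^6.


Barcode: M ≅ I[1,1], I[1,6], I[3,3], I[3,6], I[5,5], I[6,6]. HN layers by μ_θ (5 steps, strictly decreasing):
  μ^(1)=19; μ^(2)=5; μ^(3)=8/3; μ^(4)=-9; μ^(5)=-16

((1, 0, 0, 0, 0, 0); (0, 0, 0, 2, 2, 2); (1, 1, 1, 0, 0, 0); (0, 0, 0, 0, 1, 0); (0, 0, 2, 0, 0, 1))


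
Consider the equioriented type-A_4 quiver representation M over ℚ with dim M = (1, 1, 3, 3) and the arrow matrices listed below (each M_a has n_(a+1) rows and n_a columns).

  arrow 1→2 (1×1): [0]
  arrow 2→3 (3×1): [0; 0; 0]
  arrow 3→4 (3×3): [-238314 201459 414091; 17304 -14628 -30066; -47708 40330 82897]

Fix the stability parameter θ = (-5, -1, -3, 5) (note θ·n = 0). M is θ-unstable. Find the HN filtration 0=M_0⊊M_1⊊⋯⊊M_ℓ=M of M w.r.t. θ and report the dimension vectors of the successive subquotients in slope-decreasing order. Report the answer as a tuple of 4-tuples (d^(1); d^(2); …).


Interval decomposition of M: I[1,1], I[2,2], I[3,3], I[3,4]^2, I[4,4].
HN type (ℓ=4): μ^(1)=5; μ^(2)=-1; μ^(3)=-3; μ^(4)=-5

((0, 0, 0, 3); (0, 1, 0, 0); (0, 0, 3, 0); (1, 0, 0, 0))


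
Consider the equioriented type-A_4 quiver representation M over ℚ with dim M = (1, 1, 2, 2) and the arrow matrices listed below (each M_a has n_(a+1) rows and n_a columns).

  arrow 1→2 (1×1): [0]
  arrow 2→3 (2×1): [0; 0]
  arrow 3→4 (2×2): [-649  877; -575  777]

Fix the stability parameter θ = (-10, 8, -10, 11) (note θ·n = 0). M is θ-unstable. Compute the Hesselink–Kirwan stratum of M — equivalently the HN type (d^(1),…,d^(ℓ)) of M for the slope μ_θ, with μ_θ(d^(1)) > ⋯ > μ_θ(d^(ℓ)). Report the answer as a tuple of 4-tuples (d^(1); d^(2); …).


Barcode: M ≅ I[1,1], I[2,2], I[3,4]^2. HN layers by μ_θ (3 steps, strictly decreasing):
  μ^(1)=11; μ^(2)=8; μ^(3)=-10

((0, 0, 0, 2); (0, 1, 0, 0); (1, 0, 2, 0))


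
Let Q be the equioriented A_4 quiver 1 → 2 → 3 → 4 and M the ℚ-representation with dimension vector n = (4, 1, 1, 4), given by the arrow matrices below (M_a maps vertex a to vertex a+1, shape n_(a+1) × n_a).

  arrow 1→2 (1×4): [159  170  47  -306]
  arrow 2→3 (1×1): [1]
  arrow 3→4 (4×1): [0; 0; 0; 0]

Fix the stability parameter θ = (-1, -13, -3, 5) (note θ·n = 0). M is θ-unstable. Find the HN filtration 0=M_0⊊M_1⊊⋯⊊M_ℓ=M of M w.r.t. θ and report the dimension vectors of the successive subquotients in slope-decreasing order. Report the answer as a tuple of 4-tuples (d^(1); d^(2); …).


Via rank(M_{q-1}∘⋯∘M_p): M ≅ I[1,1]^3, I[1,3], I[4,4]^4.
μ_θ-semistable layers: μ^(1)=5; μ^(2)=-1; μ^(3)=-3; μ^(4)=-7

((0, 0, 0, 4); (3, 0, 0, 0); (0, 0, 1, 0); (1, 1, 0, 0))


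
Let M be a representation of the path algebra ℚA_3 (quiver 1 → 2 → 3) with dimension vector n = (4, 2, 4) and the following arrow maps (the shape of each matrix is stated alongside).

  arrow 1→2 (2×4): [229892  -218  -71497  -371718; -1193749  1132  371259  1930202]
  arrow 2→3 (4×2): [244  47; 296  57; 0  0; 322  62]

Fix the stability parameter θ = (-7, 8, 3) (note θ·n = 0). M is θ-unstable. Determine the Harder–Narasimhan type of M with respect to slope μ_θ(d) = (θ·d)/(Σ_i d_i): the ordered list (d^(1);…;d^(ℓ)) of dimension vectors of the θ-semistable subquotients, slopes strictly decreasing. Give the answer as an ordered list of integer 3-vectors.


Interval decomposition of M: I[1,1]^2, I[1,3]^2, I[3,3]^2.
HN type (ℓ=3): μ^(1)=11/2; μ^(2)=3; μ^(3)=-7

((0, 2, 2); (0, 0, 2); (4, 0, 0))


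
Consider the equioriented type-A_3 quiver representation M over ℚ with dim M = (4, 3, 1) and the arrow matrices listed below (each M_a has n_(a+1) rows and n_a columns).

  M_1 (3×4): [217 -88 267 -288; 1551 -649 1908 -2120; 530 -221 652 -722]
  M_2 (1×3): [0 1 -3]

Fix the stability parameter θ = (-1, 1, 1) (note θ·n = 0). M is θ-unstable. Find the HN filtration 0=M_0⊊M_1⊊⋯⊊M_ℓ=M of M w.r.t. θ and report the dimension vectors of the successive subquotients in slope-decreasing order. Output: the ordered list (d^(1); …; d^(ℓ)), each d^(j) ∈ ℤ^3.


Interval decomposition of M: I[1,1], I[1,2]^2, I[1,3].
HN type (ℓ=2): μ^(1)=1; μ^(2)=-1

((0, 3, 1); (4, 0, 0))


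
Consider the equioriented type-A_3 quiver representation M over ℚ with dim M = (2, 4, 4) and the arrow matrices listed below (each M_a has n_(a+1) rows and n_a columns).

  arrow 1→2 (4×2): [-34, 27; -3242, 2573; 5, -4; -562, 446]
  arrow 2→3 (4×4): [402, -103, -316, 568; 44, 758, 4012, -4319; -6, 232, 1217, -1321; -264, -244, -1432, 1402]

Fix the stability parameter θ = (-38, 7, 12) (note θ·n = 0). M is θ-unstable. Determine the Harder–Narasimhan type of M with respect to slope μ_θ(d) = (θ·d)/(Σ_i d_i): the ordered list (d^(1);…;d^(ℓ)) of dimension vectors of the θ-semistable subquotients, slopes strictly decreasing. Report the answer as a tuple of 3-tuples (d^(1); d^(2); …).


Via rank(M_{q-1}∘⋯∘M_p): M ≅ I[1,3]^2, I[2,2], I[2,3], I[3,3].
μ_θ-semistable layers: μ^(1)=12; μ^(2)=7; μ^(3)=-38

((0, 0, 4); (0, 4, 0); (2, 0, 0))


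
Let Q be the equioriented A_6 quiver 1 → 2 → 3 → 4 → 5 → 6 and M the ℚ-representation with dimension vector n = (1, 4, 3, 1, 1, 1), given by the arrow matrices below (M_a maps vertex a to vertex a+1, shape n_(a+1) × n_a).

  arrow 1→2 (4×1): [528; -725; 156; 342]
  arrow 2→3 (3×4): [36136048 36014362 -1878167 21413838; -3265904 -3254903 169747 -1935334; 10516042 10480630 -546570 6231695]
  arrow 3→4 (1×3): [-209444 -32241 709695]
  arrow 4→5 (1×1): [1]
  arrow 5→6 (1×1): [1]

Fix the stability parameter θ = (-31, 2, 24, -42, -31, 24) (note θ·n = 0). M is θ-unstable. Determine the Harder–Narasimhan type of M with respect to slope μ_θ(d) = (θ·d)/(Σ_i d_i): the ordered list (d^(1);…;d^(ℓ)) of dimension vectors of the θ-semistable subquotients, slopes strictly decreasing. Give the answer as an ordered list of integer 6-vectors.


Interval decomposition of M: I[1,6], I[2,2], I[2,3]^2.
HN type (ℓ=4): μ^(1)=24; μ^(2)=2; μ^(3)=-47/4; μ^(4)=-31

((0, 0, 2, 0, 0, 1); (0, 3, 0, 0, 0, 0); (0, 1, 1, 1, 1, 0); (1, 0, 0, 0, 0, 0))


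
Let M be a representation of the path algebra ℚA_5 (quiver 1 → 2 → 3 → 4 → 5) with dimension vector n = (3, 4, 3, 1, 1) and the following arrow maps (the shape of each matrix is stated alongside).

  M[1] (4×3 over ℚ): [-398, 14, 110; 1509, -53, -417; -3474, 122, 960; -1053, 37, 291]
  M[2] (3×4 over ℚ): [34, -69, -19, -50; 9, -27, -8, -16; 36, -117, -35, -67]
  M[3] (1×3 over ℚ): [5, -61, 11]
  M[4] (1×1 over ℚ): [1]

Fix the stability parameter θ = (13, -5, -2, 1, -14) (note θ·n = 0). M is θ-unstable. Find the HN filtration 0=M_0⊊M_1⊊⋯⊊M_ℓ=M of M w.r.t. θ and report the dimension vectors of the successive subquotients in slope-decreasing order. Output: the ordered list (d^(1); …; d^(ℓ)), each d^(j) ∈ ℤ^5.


Via rank(M_{q-1}∘⋯∘M_p): M ≅ I[1,1], I[1,3], I[1,5], I[2,2], I[2,3].
μ_θ-semistable layers: μ^(1)=13; μ^(2)=2; μ^(3)=-7/5; μ^(4)=-2; μ^(5)=-5

((1, 0, 0, 0, 0); (1, 1, 1, 0, 0); (1, 1, 1, 1, 1); (0, 0, 1, 0, 0); (0, 2, 0, 0, 0))


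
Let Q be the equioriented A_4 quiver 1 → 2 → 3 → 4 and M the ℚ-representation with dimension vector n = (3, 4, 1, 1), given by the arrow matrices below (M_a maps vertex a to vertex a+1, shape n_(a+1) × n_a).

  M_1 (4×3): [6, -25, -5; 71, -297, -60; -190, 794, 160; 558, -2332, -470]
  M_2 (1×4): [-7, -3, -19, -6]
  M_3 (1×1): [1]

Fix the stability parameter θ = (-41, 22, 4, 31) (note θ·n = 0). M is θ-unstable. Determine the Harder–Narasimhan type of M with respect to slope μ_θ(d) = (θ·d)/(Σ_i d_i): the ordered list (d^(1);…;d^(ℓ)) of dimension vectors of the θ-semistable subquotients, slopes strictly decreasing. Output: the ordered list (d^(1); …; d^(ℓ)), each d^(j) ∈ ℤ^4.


Via rank(M_{q-1}∘⋯∘M_p): M ≅ I[1,1], I[1,2], I[1,4], I[2,2]^2.
μ_θ-semistable layers: μ^(1)=31; μ^(2)=22; μ^(3)=13; μ^(4)=-41

((0, 0, 0, 1); (0, 3, 0, 0); (0, 1, 1, 0); (3, 0, 0, 0))


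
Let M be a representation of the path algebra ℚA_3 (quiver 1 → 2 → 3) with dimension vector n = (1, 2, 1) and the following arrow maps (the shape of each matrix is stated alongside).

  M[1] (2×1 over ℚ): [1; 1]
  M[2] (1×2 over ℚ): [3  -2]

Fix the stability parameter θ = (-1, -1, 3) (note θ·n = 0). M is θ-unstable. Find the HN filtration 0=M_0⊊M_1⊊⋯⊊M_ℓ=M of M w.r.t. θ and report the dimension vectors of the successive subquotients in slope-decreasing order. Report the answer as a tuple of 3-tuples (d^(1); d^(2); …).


Via rank(M_{q-1}∘⋯∘M_p): M ≅ I[1,3], I[2,2].
μ_θ-semistable layers: μ^(1)=3; μ^(2)=-1

((0, 0, 1); (1, 2, 0))


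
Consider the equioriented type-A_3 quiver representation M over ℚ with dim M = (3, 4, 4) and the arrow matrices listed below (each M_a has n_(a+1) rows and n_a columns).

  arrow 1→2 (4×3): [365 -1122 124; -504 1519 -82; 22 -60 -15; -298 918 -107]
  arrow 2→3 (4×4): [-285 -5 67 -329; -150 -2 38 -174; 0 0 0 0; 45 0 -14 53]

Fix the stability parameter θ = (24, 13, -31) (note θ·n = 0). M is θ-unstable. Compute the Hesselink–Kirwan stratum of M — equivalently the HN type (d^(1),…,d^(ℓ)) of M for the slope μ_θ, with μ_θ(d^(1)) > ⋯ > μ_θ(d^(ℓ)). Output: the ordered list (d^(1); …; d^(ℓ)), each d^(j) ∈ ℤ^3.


Via rank(M_{q-1}∘⋯∘M_p): M ≅ I[1,2], I[1,3]^2, I[2,2], I[3,3]^2.
μ_θ-semistable layers: μ^(1)=37/2; μ^(2)=13; μ^(3)=2; μ^(4)=-31

((1, 1, 0); (0, 1, 0); (2, 2, 2); (0, 0, 2))


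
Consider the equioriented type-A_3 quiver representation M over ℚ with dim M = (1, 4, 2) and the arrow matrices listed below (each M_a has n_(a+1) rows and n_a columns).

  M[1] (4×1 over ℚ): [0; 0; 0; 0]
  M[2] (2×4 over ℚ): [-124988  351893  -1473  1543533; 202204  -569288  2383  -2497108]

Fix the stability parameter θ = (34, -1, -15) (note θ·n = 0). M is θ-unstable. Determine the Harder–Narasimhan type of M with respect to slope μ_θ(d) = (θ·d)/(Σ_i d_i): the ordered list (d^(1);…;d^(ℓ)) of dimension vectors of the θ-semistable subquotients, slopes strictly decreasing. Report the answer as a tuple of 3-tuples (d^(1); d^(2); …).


Via rank(M_{q-1}∘⋯∘M_p): M ≅ I[1,1], I[2,2]^2, I[2,3]^2.
μ_θ-semistable layers: μ^(1)=34; μ^(2)=-1; μ^(3)=-8

((1, 0, 0); (0, 2, 0); (0, 2, 2))


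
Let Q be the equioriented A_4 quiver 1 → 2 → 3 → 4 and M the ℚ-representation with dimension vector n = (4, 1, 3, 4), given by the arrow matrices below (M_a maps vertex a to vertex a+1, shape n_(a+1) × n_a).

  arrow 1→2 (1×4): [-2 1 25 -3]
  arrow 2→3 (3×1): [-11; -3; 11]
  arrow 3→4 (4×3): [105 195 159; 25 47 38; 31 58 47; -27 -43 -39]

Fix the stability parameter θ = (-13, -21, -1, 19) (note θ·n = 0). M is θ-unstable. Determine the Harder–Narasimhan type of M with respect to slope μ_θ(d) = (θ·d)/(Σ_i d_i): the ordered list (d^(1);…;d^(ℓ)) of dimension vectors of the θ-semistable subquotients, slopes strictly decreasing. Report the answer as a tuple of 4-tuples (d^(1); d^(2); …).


Via rank(M_{q-1}∘⋯∘M_p): M ≅ I[1,1]^3, I[1,4], I[3,4]^2, I[4,4].
μ_θ-semistable layers: μ^(1)=19; μ^(2)=-1; μ^(3)=-13; μ^(4)=-17

((0, 0, 0, 4); (0, 0, 3, 0); (3, 0, 0, 0); (1, 1, 0, 0))


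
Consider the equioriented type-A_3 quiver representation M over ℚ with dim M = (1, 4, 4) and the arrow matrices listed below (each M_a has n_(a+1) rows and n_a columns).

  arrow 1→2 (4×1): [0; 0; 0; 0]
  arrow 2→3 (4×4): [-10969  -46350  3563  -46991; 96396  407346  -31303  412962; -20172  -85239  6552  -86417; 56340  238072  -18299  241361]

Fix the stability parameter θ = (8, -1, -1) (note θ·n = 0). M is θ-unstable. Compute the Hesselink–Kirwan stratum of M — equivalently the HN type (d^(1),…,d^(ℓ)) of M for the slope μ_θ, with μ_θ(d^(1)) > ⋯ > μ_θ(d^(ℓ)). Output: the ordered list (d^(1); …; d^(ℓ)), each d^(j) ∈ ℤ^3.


Barcode: M ≅ I[1,1], I[2,3]^4. HN layers by μ_θ (2 steps, strictly decreasing):
  μ^(1)=8; μ^(2)=-1

((1, 0, 0); (0, 4, 4))


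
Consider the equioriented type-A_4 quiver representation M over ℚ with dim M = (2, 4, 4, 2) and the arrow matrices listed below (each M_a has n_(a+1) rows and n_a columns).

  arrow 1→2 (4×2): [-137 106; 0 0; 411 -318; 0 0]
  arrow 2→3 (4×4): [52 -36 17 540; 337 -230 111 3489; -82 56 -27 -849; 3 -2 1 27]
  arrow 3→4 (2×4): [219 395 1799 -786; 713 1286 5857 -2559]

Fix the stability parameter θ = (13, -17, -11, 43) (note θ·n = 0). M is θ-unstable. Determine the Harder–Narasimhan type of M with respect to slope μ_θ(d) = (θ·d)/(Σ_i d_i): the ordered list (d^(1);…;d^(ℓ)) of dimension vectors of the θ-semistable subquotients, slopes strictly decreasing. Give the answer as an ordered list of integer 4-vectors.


Interval decomposition of M: I[1,1], I[1,3], I[2,2], I[2,4]^2, I[3,3].
HN type (ℓ=5): μ^(1)=43; μ^(2)=13; μ^(3)=-5; μ^(4)=-11; μ^(5)=-17

((0, 0, 0, 2); (1, 0, 0, 0); (1, 1, 1, 0); (0, 0, 3, 0); (0, 3, 0, 0))


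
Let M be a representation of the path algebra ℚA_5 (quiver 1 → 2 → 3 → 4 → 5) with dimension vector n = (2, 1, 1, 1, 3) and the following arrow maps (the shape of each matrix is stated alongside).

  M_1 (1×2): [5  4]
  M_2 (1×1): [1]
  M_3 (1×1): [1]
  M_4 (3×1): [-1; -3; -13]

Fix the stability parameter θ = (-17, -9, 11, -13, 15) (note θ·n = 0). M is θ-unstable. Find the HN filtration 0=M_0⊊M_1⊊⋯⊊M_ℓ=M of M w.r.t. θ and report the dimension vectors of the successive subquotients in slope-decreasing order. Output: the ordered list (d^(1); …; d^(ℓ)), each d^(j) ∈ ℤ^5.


Interval decomposition of M: I[1,1], I[1,5], I[5,5]^2.
HN type (ℓ=4): μ^(1)=15; μ^(2)=-1; μ^(3)=-9; μ^(4)=-17

((0, 0, 0, 0, 3); (0, 0, 1, 1, 0); (0, 1, 0, 0, 0); (2, 0, 0, 0, 0))


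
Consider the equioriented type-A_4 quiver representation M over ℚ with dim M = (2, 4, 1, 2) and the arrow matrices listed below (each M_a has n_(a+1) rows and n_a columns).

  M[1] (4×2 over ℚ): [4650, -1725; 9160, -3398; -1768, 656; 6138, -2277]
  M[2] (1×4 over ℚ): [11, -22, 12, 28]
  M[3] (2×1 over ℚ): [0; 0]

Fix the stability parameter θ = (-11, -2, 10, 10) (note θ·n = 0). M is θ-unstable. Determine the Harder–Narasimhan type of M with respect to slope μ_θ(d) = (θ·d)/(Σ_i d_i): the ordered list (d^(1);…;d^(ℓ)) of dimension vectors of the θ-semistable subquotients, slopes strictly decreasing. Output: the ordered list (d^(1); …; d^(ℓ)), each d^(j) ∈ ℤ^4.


Interval decomposition of M: I[1,2], I[1,3], I[2,2]^2, I[4,4]^2.
HN type (ℓ=3): μ^(1)=10; μ^(2)=-2; μ^(3)=-11

((0, 0, 1, 2); (0, 4, 0, 0); (2, 0, 0, 0))


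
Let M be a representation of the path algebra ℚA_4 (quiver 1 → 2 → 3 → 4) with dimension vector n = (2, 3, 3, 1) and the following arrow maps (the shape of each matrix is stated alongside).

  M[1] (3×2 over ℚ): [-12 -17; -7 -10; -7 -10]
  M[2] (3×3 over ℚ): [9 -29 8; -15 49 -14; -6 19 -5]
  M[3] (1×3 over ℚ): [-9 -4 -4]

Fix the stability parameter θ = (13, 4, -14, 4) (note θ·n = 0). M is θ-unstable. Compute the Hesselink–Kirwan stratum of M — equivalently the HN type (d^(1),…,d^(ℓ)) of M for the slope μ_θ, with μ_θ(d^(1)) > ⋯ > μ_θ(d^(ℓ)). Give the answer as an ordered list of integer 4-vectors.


Interval decomposition of M: I[1,2], I[1,4], I[2,3], I[3,3].
HN type (ℓ=5): μ^(1)=17/2; μ^(2)=4; μ^(3)=1; μ^(4)=-5; μ^(5)=-14

((1, 1, 0, 0); (0, 0, 0, 1); (1, 1, 1, 0); (0, 1, 1, 0); (0, 0, 1, 0))


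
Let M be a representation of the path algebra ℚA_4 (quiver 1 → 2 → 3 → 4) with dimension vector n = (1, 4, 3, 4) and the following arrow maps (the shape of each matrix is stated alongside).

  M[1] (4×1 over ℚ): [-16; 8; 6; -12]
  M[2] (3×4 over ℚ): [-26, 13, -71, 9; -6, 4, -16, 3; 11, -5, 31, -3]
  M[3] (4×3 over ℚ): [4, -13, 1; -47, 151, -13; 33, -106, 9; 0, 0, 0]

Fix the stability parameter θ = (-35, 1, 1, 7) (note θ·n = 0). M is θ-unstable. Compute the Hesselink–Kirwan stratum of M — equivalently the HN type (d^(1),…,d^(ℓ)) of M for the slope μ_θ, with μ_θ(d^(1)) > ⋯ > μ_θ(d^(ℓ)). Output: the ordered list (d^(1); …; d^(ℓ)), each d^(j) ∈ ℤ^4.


Barcode: M ≅ I[1,4], I[2,2], I[2,4]^2, I[4,4]. HN layers by μ_θ (3 steps, strictly decreasing):
  μ^(1)=7; μ^(2)=1; μ^(3)=-35

((0, 0, 0, 4); (0, 4, 3, 0); (1, 0, 0, 0))


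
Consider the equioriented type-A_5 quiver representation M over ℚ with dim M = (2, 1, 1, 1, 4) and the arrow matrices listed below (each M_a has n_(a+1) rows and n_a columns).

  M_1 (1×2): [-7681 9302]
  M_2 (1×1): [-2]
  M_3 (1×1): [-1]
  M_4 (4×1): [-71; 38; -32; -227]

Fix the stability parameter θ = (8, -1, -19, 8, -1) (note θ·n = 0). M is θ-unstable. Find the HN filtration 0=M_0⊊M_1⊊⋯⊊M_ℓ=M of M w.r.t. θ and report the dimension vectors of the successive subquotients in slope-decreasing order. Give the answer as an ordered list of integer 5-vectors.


Via rank(M_{q-1}∘⋯∘M_p): M ≅ I[1,1], I[1,5], I[5,5]^3.
μ_θ-semistable layers: μ^(1)=8; μ^(2)=7/2; μ^(3)=-1; μ^(4)=-4

((1, 0, 0, 0, 0); (0, 0, 0, 1, 1); (0, 0, 0, 0, 3); (1, 1, 1, 0, 0))


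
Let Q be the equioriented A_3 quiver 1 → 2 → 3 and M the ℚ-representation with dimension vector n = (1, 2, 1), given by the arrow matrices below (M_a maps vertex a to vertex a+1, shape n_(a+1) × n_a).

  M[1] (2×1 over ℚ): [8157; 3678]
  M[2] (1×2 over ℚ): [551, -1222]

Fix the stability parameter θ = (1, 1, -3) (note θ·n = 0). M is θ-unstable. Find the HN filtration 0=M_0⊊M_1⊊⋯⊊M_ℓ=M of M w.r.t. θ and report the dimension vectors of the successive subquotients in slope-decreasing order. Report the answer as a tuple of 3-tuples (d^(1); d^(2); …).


Interval decomposition of M: I[1,3], I[2,2].
HN type (ℓ=2): μ^(1)=1; μ^(2)=-1/3

((0, 1, 0); (1, 1, 1))


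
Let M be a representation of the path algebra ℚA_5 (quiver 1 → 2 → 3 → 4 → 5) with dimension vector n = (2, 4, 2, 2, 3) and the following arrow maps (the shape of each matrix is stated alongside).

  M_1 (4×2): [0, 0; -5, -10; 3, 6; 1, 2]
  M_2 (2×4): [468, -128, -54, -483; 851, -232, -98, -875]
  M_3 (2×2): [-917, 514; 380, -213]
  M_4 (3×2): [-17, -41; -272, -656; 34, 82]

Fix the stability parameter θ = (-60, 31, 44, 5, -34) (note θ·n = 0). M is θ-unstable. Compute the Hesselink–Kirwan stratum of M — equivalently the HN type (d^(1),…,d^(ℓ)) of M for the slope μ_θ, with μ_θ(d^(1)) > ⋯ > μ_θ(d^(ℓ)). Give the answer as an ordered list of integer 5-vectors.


Interval decomposition of M: I[1,1], I[1,4], I[2,2]^2, I[2,5], I[5,5]^2.
HN type (ℓ=5): μ^(1)=31; μ^(2)=80/3; μ^(3)=23/2; μ^(4)=-34; μ^(5)=-60

((0, 2, 0, 0, 0); (0, 1, 1, 1, 0); (0, 1, 1, 1, 1); (0, 0, 0, 0, 2); (2, 0, 0, 0, 0))


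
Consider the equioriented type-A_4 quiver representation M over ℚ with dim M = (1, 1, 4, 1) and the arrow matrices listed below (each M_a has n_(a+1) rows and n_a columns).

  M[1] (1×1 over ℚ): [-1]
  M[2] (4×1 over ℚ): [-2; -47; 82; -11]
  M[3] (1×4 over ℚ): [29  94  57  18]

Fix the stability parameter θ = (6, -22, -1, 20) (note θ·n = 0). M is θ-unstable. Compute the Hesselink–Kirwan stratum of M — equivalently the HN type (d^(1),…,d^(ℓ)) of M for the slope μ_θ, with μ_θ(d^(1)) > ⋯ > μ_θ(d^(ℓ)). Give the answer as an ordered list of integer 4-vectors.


Interval decomposition of M: I[1,3], I[3,3]^2, I[3,4].
HN type (ℓ=3): μ^(1)=20; μ^(2)=-1; μ^(3)=-8

((0, 0, 0, 1); (0, 0, 4, 0); (1, 1, 0, 0))


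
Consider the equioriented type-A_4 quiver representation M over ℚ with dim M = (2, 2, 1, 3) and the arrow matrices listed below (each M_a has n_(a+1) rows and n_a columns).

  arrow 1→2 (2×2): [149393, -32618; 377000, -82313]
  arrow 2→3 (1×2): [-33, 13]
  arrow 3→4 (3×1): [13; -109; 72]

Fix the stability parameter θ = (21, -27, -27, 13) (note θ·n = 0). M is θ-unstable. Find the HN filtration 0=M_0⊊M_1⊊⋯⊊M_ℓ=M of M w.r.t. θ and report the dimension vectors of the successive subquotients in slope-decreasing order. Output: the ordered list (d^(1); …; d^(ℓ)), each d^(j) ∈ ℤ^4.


Interval decomposition of M: I[1,2], I[1,4], I[4,4]^2.
HN type (ℓ=3): μ^(1)=13; μ^(2)=-3; μ^(3)=-11

((0, 0, 0, 3); (1, 1, 0, 0); (1, 1, 1, 0))


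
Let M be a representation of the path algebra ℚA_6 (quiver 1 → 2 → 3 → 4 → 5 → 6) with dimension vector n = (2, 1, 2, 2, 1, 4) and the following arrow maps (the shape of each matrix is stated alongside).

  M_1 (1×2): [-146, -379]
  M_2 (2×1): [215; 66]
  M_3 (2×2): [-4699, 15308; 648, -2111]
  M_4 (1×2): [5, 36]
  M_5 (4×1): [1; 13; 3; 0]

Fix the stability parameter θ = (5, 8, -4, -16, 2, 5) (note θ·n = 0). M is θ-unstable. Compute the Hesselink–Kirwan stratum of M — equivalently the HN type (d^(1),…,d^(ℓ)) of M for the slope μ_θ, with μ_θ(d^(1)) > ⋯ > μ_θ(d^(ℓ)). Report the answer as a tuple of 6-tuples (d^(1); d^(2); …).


Barcode: M ≅ I[1,1], I[1,6], I[3,4], I[6,6]^3. HN layers by μ_θ (4 steps, strictly decreasing):
  μ^(1)=5; μ^(2)=2; μ^(3)=-7/4; μ^(4)=-10

((1, 0, 0, 0, 0, 4); (0, 0, 0, 0, 1, 0); (1, 1, 1, 1, 0, 0); (0, 0, 1, 1, 0, 0))


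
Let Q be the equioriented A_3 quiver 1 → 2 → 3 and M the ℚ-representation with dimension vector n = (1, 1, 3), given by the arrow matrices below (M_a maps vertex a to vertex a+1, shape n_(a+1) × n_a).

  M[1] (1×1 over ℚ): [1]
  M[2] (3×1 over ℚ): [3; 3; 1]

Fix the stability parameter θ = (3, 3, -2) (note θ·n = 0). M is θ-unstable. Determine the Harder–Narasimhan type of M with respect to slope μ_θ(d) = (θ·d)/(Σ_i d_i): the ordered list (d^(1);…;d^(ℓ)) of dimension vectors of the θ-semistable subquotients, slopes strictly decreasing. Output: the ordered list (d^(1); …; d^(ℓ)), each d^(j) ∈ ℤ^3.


Via rank(M_{q-1}∘⋯∘M_p): M ≅ I[1,3], I[3,3]^2.
μ_θ-semistable layers: μ^(1)=4/3; μ^(2)=-2

((1, 1, 1); (0, 0, 2))


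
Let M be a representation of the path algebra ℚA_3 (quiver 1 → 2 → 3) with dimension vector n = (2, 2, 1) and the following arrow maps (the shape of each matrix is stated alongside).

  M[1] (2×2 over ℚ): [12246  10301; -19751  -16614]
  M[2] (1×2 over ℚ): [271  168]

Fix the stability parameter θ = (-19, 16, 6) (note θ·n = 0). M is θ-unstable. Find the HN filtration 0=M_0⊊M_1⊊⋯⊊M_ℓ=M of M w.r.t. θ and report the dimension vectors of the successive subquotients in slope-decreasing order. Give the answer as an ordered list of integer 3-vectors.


Via rank(M_{q-1}∘⋯∘M_p): M ≅ I[1,2], I[1,3].
μ_θ-semistable layers: μ^(1)=16; μ^(2)=11; μ^(3)=-19

((0, 1, 0); (0, 1, 1); (2, 0, 0))


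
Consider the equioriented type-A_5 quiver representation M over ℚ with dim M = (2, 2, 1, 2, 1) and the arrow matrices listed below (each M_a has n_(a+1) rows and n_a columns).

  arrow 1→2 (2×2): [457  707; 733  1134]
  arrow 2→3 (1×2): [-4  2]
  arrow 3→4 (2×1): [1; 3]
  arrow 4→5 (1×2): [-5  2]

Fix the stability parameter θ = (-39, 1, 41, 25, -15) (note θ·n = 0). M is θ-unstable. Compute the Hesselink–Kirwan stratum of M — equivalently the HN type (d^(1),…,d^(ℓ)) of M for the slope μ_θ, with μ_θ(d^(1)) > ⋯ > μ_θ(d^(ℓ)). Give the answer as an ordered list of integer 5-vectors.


Interval decomposition of M: I[1,2], I[1,5], I[4,4].
HN type (ℓ=4): μ^(1)=25; μ^(2)=17; μ^(3)=1; μ^(4)=-39

((0, 0, 0, 1, 0); (0, 0, 1, 1, 1); (0, 2, 0, 0, 0); (2, 0, 0, 0, 0))


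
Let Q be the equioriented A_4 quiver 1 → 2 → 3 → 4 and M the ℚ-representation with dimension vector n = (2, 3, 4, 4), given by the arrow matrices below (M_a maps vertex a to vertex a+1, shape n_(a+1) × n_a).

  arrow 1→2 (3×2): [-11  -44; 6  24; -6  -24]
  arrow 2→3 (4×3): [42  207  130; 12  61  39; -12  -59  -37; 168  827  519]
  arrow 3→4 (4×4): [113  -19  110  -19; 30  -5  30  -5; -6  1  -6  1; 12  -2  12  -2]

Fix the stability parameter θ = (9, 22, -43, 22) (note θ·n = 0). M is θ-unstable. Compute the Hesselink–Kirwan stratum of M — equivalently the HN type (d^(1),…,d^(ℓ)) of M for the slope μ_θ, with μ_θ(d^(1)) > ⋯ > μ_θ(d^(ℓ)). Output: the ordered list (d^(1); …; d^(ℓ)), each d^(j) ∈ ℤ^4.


Via rank(M_{q-1}∘⋯∘M_p): M ≅ I[1,1], I[1,2], I[2,3], I[2,4], I[3,3], I[3,4], I[4,4]^2.
μ_θ-semistable layers: μ^(1)=22; μ^(2)=9; μ^(3)=-21/2; μ^(4)=-43

((0, 1, 0, 4); (2, 0, 0, 0); (0, 2, 2, 0); (0, 0, 2, 0))


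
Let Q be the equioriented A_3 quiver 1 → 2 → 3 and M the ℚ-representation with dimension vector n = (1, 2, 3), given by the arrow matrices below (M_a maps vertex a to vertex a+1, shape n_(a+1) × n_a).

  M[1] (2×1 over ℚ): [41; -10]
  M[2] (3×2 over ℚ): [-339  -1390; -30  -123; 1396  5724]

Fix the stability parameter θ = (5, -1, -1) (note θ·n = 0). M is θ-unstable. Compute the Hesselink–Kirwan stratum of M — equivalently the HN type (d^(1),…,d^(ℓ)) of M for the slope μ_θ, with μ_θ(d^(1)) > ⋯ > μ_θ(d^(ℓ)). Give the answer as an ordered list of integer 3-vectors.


Barcode: M ≅ I[1,3], I[2,3], I[3,3]. HN layers by μ_θ (2 steps, strictly decreasing):
  μ^(1)=1; μ^(2)=-1

((1, 1, 1); (0, 1, 2))


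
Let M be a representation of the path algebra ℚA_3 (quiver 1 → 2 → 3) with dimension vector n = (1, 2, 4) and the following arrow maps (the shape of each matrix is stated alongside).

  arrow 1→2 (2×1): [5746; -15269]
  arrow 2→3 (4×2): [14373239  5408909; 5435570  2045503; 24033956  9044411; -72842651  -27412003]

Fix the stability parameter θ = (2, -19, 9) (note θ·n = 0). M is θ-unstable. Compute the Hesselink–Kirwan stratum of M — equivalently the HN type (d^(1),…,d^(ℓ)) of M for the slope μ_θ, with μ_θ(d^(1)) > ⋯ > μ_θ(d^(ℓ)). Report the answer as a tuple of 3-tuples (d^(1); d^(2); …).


Interval decomposition of M: I[1,3], I[2,3], I[3,3]^2.
HN type (ℓ=3): μ^(1)=9; μ^(2)=-17/2; μ^(3)=-19

((0, 0, 4); (1, 1, 0); (0, 1, 0))


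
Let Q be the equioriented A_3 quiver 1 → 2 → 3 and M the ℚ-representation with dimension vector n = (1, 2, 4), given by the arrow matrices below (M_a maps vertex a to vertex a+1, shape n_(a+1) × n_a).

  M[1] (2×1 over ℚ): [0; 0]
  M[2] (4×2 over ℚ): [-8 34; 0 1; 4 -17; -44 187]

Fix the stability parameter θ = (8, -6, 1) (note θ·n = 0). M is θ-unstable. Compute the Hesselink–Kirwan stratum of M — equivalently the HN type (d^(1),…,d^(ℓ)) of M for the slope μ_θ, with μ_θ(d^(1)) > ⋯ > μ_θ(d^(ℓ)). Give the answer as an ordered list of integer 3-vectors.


Via rank(M_{q-1}∘⋯∘M_p): M ≅ I[1,1], I[2,3]^2, I[3,3]^2.
μ_θ-semistable layers: μ^(1)=8; μ^(2)=1; μ^(3)=-6

((1, 0, 0); (0, 0, 4); (0, 2, 0))


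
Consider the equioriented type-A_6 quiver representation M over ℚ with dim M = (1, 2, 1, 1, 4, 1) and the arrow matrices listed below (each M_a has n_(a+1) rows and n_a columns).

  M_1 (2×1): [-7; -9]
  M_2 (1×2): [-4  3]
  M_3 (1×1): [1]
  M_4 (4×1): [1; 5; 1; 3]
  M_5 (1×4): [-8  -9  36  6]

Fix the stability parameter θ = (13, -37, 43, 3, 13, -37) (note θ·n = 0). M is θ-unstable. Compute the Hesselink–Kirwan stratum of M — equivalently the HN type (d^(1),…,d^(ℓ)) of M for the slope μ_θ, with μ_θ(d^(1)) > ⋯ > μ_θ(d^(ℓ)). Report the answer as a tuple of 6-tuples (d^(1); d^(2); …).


Barcode: M ≅ I[1,6], I[2,2], I[5,5]^3. HN layers by μ_θ (4 steps, strictly decreasing):
  μ^(1)=13; μ^(2)=11/2; μ^(3)=-12; μ^(4)=-37

((0, 0, 0, 0, 3, 0); (0, 0, 1, 1, 1, 1); (1, 1, 0, 0, 0, 0); (0, 1, 0, 0, 0, 0))


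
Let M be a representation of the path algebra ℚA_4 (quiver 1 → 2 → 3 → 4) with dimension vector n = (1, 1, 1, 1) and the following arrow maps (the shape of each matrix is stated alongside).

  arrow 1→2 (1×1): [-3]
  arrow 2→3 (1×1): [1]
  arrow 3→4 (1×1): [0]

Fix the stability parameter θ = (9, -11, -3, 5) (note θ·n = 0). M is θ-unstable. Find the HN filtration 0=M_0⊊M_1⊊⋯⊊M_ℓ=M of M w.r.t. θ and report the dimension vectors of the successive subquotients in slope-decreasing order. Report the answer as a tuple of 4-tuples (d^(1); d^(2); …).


Barcode: M ≅ I[1,3], I[4,4]. HN layers by μ_θ (2 steps, strictly decreasing):
  μ^(1)=5; μ^(2)=-5/3

((0, 0, 0, 1); (1, 1, 1, 0))


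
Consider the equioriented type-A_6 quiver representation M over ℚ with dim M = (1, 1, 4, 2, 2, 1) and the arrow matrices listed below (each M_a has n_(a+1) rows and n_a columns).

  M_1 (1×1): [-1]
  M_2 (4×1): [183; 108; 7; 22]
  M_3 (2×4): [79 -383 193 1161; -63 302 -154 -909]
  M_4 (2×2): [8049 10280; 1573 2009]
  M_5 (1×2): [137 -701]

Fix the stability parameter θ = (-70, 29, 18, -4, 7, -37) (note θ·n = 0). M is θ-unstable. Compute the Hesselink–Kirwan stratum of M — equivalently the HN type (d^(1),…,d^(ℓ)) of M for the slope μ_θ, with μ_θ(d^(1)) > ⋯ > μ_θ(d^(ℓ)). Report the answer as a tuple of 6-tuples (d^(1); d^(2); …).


Barcode: M ≅ I[1,6], I[3,3]^2, I[3,5]. HN layers by μ_θ (4 steps, strictly decreasing):
  μ^(1)=18; μ^(2)=7; μ^(3)=13/5; μ^(4)=-70

((0, 0, 2, 0, 0, 0); (0, 0, 1, 1, 1, 0); (0, 1, 1, 1, 1, 1); (1, 0, 0, 0, 0, 0))


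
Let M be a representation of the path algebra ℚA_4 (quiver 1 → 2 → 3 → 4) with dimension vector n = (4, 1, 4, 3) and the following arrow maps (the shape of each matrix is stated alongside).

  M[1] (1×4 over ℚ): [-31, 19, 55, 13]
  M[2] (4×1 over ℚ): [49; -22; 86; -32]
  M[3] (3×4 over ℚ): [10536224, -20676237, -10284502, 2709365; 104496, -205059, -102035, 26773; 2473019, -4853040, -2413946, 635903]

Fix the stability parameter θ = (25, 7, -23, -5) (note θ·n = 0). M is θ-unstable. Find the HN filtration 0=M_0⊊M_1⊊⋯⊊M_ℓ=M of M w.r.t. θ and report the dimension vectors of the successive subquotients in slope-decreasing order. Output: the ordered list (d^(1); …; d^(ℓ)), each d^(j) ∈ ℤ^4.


Barcode: M ≅ I[1,1]^3, I[1,4], I[3,3], I[3,4]^2. HN layers by μ_θ (4 steps, strictly decreasing):
  μ^(1)=25; μ^(2)=1; μ^(3)=-5; μ^(4)=-23

((3, 0, 0, 0); (1, 1, 1, 1); (0, 0, 0, 2); (0, 0, 3, 0))


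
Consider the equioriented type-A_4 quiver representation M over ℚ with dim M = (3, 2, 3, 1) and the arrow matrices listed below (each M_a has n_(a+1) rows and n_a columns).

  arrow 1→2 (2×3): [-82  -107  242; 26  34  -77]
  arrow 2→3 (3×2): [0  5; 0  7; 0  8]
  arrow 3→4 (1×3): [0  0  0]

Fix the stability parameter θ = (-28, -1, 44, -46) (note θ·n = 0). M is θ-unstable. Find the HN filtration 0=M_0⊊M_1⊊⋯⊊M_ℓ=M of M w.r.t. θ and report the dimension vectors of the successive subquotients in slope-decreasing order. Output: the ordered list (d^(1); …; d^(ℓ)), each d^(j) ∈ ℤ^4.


Via rank(M_{q-1}∘⋯∘M_p): M ≅ I[1,1], I[1,2], I[1,3], I[3,3]^2, I[4,4].
μ_θ-semistable layers: μ^(1)=44; μ^(2)=-1; μ^(3)=-28; μ^(4)=-46

((0, 0, 3, 0); (0, 2, 0, 0); (3, 0, 0, 0); (0, 0, 0, 1))


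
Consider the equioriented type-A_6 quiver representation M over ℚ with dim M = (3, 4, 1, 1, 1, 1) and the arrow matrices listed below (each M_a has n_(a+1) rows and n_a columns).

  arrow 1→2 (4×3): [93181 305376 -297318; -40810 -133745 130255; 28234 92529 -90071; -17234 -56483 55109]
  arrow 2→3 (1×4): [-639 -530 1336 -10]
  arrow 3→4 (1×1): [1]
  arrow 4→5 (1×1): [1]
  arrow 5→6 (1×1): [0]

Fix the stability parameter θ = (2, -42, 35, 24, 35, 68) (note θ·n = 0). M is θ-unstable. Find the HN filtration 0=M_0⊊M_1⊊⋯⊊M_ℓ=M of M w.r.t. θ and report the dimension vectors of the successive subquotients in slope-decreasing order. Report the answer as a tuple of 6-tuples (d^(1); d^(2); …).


Via rank(M_{q-1}∘⋯∘M_p): M ≅ I[1,2]^2, I[1,5], I[2,2], I[6,6].
μ_θ-semistable layers: μ^(1)=68; μ^(2)=35; μ^(3)=59/2; μ^(4)=-20; μ^(5)=-42

((0, 0, 0, 0, 0, 1); (0, 0, 0, 0, 1, 0); (0, 0, 1, 1, 0, 0); (3, 3, 0, 0, 0, 0); (0, 1, 0, 0, 0, 0))


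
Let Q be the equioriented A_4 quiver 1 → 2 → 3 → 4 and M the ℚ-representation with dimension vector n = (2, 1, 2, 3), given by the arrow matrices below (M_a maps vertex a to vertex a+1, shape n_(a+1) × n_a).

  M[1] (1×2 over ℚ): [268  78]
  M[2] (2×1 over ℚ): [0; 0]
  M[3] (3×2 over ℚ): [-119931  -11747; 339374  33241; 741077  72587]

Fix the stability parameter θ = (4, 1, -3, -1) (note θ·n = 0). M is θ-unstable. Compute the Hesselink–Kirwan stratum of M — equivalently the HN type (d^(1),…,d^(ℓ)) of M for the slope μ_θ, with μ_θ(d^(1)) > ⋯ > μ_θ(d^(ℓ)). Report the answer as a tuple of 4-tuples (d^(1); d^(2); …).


Barcode: M ≅ I[1,1], I[1,2], I[3,4]^2, I[4,4]. HN layers by μ_θ (4 steps, strictly decreasing):
  μ^(1)=4; μ^(2)=5/2; μ^(3)=-1; μ^(4)=-3

((1, 0, 0, 0); (1, 1, 0, 0); (0, 0, 0, 3); (0, 0, 2, 0))


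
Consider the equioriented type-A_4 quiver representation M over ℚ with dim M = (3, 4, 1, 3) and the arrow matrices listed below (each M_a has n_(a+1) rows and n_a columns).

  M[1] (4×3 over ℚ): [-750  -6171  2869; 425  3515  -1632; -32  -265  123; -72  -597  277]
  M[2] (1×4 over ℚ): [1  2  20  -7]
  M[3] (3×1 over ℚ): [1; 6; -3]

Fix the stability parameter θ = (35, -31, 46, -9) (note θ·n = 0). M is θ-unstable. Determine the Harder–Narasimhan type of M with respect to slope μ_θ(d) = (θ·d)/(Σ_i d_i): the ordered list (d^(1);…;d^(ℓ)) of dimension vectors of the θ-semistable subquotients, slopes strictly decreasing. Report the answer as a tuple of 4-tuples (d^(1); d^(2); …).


Barcode: M ≅ I[1,2]^2, I[1,4], I[2,2], I[4,4]^2. HN layers by μ_θ (4 steps, strictly decreasing):
  μ^(1)=37/2; μ^(2)=2; μ^(3)=-9; μ^(4)=-31

((0, 0, 1, 1); (3, 3, 0, 0); (0, 0, 0, 2); (0, 1, 0, 0))


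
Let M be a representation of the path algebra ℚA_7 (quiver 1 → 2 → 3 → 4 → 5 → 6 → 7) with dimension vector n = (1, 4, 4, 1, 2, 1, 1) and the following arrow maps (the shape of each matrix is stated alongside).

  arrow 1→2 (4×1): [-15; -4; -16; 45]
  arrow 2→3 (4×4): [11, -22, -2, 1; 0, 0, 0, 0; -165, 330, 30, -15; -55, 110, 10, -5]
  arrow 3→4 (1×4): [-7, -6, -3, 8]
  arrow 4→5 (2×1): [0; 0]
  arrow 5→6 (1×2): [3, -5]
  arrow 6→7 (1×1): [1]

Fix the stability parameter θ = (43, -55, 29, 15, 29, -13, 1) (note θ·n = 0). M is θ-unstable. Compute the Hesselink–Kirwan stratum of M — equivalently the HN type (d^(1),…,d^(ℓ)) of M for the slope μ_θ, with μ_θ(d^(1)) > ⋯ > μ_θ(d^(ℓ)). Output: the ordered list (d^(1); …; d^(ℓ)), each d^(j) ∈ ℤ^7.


Via rank(M_{q-1}∘⋯∘M_p): M ≅ I[1,2], I[2,2]^2, I[2,4], I[3,3]^3, I[5,5], I[5,7].
μ_θ-semistable layers: μ^(1)=29; μ^(2)=22; μ^(3)=17/3; μ^(4)=-6; μ^(5)=-55

((0, 0, 3, 0, 1, 0, 0); (0, 0, 1, 1, 0, 0, 0); (0, 0, 0, 0, 1, 1, 1); (1, 1, 0, 0, 0, 0, 0); (0, 3, 0, 0, 0, 0, 0))


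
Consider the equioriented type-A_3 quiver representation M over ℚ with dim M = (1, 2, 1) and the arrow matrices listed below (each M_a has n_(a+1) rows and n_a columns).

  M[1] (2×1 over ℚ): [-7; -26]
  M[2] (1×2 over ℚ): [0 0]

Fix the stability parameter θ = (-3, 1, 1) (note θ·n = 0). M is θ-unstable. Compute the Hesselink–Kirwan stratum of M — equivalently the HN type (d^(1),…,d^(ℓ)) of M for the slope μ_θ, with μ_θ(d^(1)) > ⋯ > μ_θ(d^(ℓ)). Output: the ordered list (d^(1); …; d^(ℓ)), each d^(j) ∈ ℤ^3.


Barcode: M ≅ I[1,2], I[2,2], I[3,3]. HN layers by μ_θ (2 steps, strictly decreasing):
  μ^(1)=1; μ^(2)=-3

((0, 2, 1); (1, 0, 0))


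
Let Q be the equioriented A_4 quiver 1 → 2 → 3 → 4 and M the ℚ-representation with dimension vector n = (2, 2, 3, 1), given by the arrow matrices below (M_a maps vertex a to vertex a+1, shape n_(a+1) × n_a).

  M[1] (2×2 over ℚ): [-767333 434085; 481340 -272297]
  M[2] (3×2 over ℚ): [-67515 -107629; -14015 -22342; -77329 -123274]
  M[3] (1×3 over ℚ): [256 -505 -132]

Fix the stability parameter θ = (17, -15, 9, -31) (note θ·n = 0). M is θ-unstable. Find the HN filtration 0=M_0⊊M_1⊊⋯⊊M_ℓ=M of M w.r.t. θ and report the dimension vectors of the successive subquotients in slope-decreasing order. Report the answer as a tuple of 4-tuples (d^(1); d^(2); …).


Interval decomposition of M: I[1,3], I[1,4], I[3,3].
HN type (ℓ=3): μ^(1)=9; μ^(2)=1; μ^(3)=-5

((0, 0, 2, 0); (1, 1, 0, 0); (1, 1, 1, 1))


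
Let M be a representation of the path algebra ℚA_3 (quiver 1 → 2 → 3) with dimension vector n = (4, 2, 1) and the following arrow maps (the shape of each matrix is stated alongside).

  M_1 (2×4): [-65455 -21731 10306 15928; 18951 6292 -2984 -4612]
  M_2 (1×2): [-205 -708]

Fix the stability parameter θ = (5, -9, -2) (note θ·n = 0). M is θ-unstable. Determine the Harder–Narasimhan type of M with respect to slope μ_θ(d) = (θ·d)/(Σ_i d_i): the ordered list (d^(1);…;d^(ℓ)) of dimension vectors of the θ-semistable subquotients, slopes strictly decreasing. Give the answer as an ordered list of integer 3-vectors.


Via rank(M_{q-1}∘⋯∘M_p): M ≅ I[1,1]^2, I[1,2], I[1,3].
μ_θ-semistable layers: μ^(1)=5; μ^(2)=-2

((2, 0, 0); (2, 2, 1))
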